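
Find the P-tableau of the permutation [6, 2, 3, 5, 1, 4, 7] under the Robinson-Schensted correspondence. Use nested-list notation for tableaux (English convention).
Insert 6: appended to row 1. P = [[6]].
Insert 2: 2 bumps 6 from row 1; 6 starts row 2. P = [[2], [6]].
Insert 3: appended to row 1. P = [[2, 3], [6]].
Insert 5: appended to row 1. P = [[2, 3, 5], [6]].
Insert 1: 1 bumps 2 from row 1; 2 bumps 6 from row 2; 6 starts row 3. P = [[1, 3, 5], [2], [6]].
Insert 4: 4 bumps 5 from row 1; 5 appends to row 2. P = [[1, 3, 4], [2, 5], [6]].
Insert 7: appended to row 1. P = [[1, 3, 4, 7], [2, 5], [6]].

So P = [[1, 3, 4, 7], [2, 5], [6]].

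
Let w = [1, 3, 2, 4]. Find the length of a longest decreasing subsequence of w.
2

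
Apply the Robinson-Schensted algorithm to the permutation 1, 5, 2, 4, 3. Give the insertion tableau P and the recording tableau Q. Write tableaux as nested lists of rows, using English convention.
Insert each entry of the permutation into P by Schensted row insertion, recording in Q the position of each new cell.

Insert 1: appended to row 1. P = [[1]], Q = [[1]].
Insert 5: appended to row 1. P = [[1, 5]], Q = [[1, 2]].
Insert 2: 2 bumps 5 from row 1; 5 starts row 2. P = [[1, 2], [5]], Q = [[1, 2], [3]].
Insert 4: appended to row 1. P = [[1, 2, 4], [5]], Q = [[1, 2, 4], [3]].
Insert 3: 3 bumps 4 from row 1; 4 bumps 5 from row 2; 5 starts row 3. P = [[1, 2, 3], [4], [5]], Q = [[1, 2, 4], [3], [5]].

So P = [[1, 2, 3], [4], [5]], Q = [[1, 2, 4], [3], [5]].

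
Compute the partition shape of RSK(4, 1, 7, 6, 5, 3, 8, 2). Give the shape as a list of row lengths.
RSK row insertion gives P = [[1, 2, 8], [3, 5], [4], [6], [7]], which has shape [3, 2, 1, 1, 1].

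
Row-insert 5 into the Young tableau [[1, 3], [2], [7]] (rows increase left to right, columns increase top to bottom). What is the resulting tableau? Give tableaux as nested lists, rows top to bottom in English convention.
[[1, 3, 5], [2], [7]]

5 is larger than every entry of row 1, so it is appended to row 1. The new tableau is [[1, 3, 5], [2], [7]].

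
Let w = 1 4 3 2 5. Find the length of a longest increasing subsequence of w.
3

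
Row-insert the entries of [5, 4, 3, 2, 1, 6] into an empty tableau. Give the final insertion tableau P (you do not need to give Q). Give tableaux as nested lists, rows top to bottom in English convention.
Insert 5: appended to row 1. P = [[5]].
Insert 4: 4 bumps 5 from row 1; 5 starts row 2. P = [[4], [5]].
Insert 3: 3 bumps 4 from row 1; 4 bumps 5 from row 2; 5 starts row 3. P = [[3], [4], [5]].
Insert 2: 2 bumps 3 from row 1; 3 bumps 4 from row 2; 4 bumps 5 from row 3; 5 starts row 4. P = [[2], [3], [4], [5]].
Insert 1: 1 bumps 2 from row 1; 2 bumps 3 from row 2; 3 bumps 4 from row 3; 4 bumps 5 from row 4; 5 starts row 5. P = [[1], [2], [3], [4], [5]].
Insert 6: appended to row 1. P = [[1, 6], [2], [3], [4], [5]].

So P = [[1, 6], [2], [3], [4], [5]].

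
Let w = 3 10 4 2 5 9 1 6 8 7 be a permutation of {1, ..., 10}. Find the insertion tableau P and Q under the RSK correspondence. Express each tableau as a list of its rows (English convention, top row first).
P = [[1, 4, 5, 6, 7], [2, 8], [3, 9], [10]], Q = [[1, 2, 5, 6, 9], [3, 8], [4, 10], [7]]

Insert each entry of the permutation into P by Schensted row insertion, recording in Q the position of each new cell.

Insert 3: appended to row 1. P = [[3]].
Insert 10: appended to row 1. P = [[3, 10]].
Insert 4: 4 bumps 10 from row 1; 10 starts row 2. P = [[3, 4], [10]].
Insert 2: 2 bumps 3 from row 1; 3 bumps 10 from row 2; 10 starts row 3. P = [[2, 4], [3], [10]].
Insert 5: appended to row 1. P = [[2, 4, 5], [3], [10]].
Insert 9: appended to row 1. P = [[2, 4, 5, 9], [3], [10]].
Insert 1: 1 bumps 2 from row 1; 2 bumps 3 from row 2; 3 bumps 10 from row 3; 10 starts row 4. P = [[1, 4, 5, 9], [2], [3], [10]].
Insert 6: 6 bumps 9 from row 1; 9 appends to row 2. P = [[1, 4, 5, 6], [2, 9], [3], [10]].
Insert 8: appended to row 1. P = [[1, 4, 5, 6, 8], [2, 9], [3], [10]].
Insert 7: 7 bumps 8 from row 1; 8 bumps 9 from row 2; 9 appends to row 3. P = [[1, 4, 5, 6, 7], [2, 8], [3, 9], [10]].

So P = [[1, 4, 5, 6, 7], [2, 8], [3, 9], [10]], Q = [[1, 2, 5, 6, 9], [3, 8], [4, 10], [7]].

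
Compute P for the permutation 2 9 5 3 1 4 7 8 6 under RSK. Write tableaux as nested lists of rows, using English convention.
P = [[1, 3, 4, 6, 8], [2, 7], [5], [9]]

After inserting 2: P = [[2]].
After inserting 9: P = [[2, 9]].
After inserting 5: P = [[2, 5], [9]].
After inserting 3: P = [[2, 3], [5], [9]].
After inserting 1: P = [[1, 3], [2], [5], [9]].
After inserting 4: P = [[1, 3, 4], [2], [5], [9]].
After inserting 7: P = [[1, 3, 4, 7], [2], [5], [9]].
After inserting 8: P = [[1, 3, 4, 7, 8], [2], [5], [9]].
After inserting 6: P = [[1, 3, 4, 6, 8], [2, 7], [5], [9]].

So P = [[1, 3, 4, 6, 8], [2, 7], [5], [9]].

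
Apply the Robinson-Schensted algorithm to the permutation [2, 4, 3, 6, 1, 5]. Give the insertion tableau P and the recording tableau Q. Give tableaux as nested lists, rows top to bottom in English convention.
Insert each entry of the permutation into P by Schensted row insertion, recording in Q the position of each new cell.

After inserting 2: P = [[2]].
After inserting 4: P = [[2, 4]].
After inserting 3: P = [[2, 3], [4]].
After inserting 6: P = [[2, 3, 6], [4]].
After inserting 1: P = [[1, 3, 6], [2], [4]].
After inserting 5: P = [[1, 3, 5], [2, 6], [4]].

So P = [[1, 3, 5], [2, 6], [4]], Q = [[1, 2, 4], [3, 6], [5]].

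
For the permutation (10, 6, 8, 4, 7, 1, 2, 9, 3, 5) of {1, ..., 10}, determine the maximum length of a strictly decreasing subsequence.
4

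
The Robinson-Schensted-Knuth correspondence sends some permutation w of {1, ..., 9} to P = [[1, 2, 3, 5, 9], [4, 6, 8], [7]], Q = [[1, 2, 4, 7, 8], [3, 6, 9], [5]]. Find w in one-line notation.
1 7 4 6 2 3 8 9 5

Reverse RSK: for i = n, n-1, ..., 1, locate i in Q, remove the corresponding corner cell from P, and reverse-bump its entry up through P; the value ejected from row 1 is w(i).

So w = 1 7 4 6 2 3 8 9 5.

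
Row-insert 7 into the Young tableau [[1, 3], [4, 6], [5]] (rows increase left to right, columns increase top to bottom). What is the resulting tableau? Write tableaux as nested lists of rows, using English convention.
7 is larger than every entry of row 1, so it is appended to row 1. The new tableau is [[1, 3, 7], [4, 6], [5]].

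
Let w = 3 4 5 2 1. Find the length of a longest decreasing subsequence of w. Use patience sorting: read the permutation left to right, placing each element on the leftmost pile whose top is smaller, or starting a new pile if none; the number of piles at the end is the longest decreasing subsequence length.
3: new pile. tops = [3]
4: onto pile 1 (replacing 3). tops = [4]
5: onto pile 1 (replacing 4). tops = [5]
2: new pile. tops = [5, 2]
1: new pile. tops = [5, 2, 1]

3 piles, so the longest decreasing subsequence has length 3.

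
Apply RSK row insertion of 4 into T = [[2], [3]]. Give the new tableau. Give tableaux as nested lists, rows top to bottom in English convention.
4 is larger than every entry of row 1, so it is appended to row 1. The new tableau is [[2, 4], [3]].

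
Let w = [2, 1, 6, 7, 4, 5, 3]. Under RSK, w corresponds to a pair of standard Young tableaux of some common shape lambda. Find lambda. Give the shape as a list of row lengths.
[3, 3, 1]

Row-insert each entry into an empty tableau.

After inserting 2: P = [[2]].
After inserting 1: P = [[1], [2]].
After inserting 6: P = [[1, 6], [2]].
After inserting 7: P = [[1, 6, 7], [2]].
After inserting 4: P = [[1, 4, 7], [2, 6]].
After inserting 5: P = [[1, 4, 5], [2, 6, 7]].
After inserting 3: P = [[1, 3, 5], [2, 4, 7], [6]].

The final insertion tableau P = [[1, 3, 5], [2, 4, 7], [6]] has shape [3, 3, 1].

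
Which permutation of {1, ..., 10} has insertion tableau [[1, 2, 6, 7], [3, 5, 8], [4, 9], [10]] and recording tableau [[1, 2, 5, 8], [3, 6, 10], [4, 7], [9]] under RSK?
4 5 3 1 10 9 6 8 2 7

Reverse the RSK construction: for i from n down to 1, find the cell of Q containing i, remove the entry at that cell from P, and reverse-bump it up through P; the value ejected from row 1 is w(i).

Step i=10: Q has 10 at row 2, column 3; remove 8 from row 2 of P and reverse-bump: 8 enters row 1 and ejects 7. So w(10) = 7. P is now [[1, 2, 6, 8], [3, 5], [4, 9], [10]].
Step i=9: Q has 9 at row 4, column 1; remove 10 from row 4 of P and reverse-bump: 10 enters row 3 and ejects 9; 9 enters row 2 and ejects 5; 5 enters row 1 and ejects 2. So w(9) = 2. P is now [[1, 5, 6, 8], [3, 9], [4, 10]].
Step i=8: Q has 8 at row 1, column 4; remove that cell from P, ejecting 8. So w(8) = 8. P is now [[1, 5, 6], [3, 9], [4, 10]].
Step i=7: Q has 7 at row 3, column 2; remove 10 from row 3 of P and reverse-bump: 10 enters row 2 and ejects 9; 9 enters row 1 and ejects 6. So w(7) = 6. P is now [[1, 5, 9], [3, 10], [4]].
Step i=6: Q has 6 at row 2, column 2; remove 10 from row 2 of P and reverse-bump: 10 enters row 1 and ejects 9. So w(6) = 9. P is now [[1, 5, 10], [3], [4]].
Step i=5: Q has 5 at row 1, column 3; remove that cell from P, ejecting 10. So w(5) = 10. P is now [[1, 5], [3], [4]].
Step i=4: Q has 4 at row 3, column 1; remove 4 from row 3 of P and reverse-bump: 4 enters row 2 and ejects 3; 3 enters row 1 and ejects 1. So w(4) = 1. P is now [[3, 5], [4]].
Step i=3: Q has 3 at row 2, column 1; remove 4 from row 2 of P and reverse-bump: 4 enters row 1 and ejects 3. So w(3) = 3. P is now [[4, 5]].
Step i=2: Q has 2 at row 1, column 2; remove that cell from P, ejecting 5. So w(2) = 5. P is now [[4]].
Step i=1: Q has 1 at row 1, column 1; remove that cell from P, ejecting 4. So w(1) = 4. P is now [].

So w = 4 5 3 1 10 9 6 8 2 7.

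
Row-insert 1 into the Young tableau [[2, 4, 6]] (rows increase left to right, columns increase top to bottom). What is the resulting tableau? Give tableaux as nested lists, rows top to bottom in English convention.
[[1, 4, 6], [2]]

In row 1, 1 replaces 2 (the leftmost entry greater than 1); 2 is bumped to row 2. 2 starts a new row 2. The new tableau is [[1, 4, 6], [2]].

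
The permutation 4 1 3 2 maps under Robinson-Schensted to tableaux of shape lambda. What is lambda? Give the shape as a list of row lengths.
[2, 1, 1]

Row-insert each entry into an empty tableau.

After inserting 4: P = [[4]].
After inserting 1: P = [[1], [4]].
After inserting 3: P = [[1, 3], [4]].
After inserting 2: P = [[1, 2], [3], [4]].

The final insertion tableau P = [[1, 2], [3], [4]] has shape [2, 1, 1].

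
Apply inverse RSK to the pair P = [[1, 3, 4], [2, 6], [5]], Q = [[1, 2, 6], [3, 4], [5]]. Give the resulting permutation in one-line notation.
Reverse the RSK construction: for i from n down to 1, find the cell of Q containing i, remove the entry at that cell from P, and reverse-bump it up through P; the value ejected from row 1 is w(i).

Step i=6: Q has 6 at row 1, column 3; remove that cell from P, ejecting 4. So w(6) = 4. P is now [[1, 3], [2, 6], [5]].
Step i=5: Q has 5 at row 3, column 1; remove 5 from row 3 of P and reverse-bump: 5 enters row 2 and ejects 2; 2 enters row 1 and ejects 1. So w(5) = 1. P is now [[2, 3], [5, 6]].
Step i=4: Q has 4 at row 2, column 2; remove 6 from row 2 of P and reverse-bump: 6 enters row 1 and ejects 3. So w(4) = 3. P is now [[2, 6], [5]].
Step i=3: Q has 3 at row 2, column 1; remove 5 from row 2 of P and reverse-bump: 5 enters row 1 and ejects 2. So w(3) = 2. P is now [[5, 6]].
Step i=2: Q has 2 at row 1, column 2; remove that cell from P, ejecting 6. So w(2) = 6. P is now [[5]].
Step i=1: Q has 1 at row 1, column 1; remove that cell from P, ejecting 5. So w(1) = 5. P is now [].

So w = 5 6 2 3 1 4.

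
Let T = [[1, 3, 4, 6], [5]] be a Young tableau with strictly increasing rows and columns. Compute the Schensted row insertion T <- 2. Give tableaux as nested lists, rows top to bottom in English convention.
In row 1, 2 replaces 3 (the leftmost entry greater than 2); 3 is bumped to row 2. In row 2, 3 replaces 5 (the leftmost entry greater than 3); 5 is bumped to row 3. 5 starts a new row 3. The new tableau is [[1, 2, 4, 6], [3], [5]].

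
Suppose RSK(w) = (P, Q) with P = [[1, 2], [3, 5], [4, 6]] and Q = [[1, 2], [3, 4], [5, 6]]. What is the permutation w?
Reverse the RSK construction: for i from n down to 1, find the cell of Q containing i, remove the entry at that cell from P, and reverse-bump it up through P; the value ejected from row 1 is w(i).

Step i=6: Q has 6 at row 3, column 2; remove 6 from row 3 of P and reverse-bump: 6 enters row 2 and ejects 5; 5 enters row 1 and ejects 2. So w(6) = 2. P is now [[1, 5], [3, 6], [4]].
Step i=5: Q has 5 at row 3, column 1; remove 4 from row 3 of P and reverse-bump: 4 enters row 2 and ejects 3; 3 enters row 1 and ejects 1. So w(5) = 1. P is now [[3, 5], [4, 6]].
Step i=4: Q has 4 at row 2, column 2; remove 6 from row 2 of P and reverse-bump: 6 enters row 1 and ejects 5. So w(4) = 5. P is now [[3, 6], [4]].
Step i=3: Q has 3 at row 2, column 1; remove 4 from row 2 of P and reverse-bump: 4 enters row 1 and ejects 3. So w(3) = 3. P is now [[4, 6]].
Step i=2: Q has 2 at row 1, column 2; remove that cell from P, ejecting 6. So w(2) = 6. P is now [[4]].
Step i=1: Q has 1 at row 1, column 1; remove that cell from P, ejecting 4. So w(1) = 4. P is now [].

So w = 4 6 3 5 1 2.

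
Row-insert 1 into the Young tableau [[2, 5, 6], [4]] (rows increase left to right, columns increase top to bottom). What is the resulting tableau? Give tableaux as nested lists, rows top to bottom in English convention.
[[1, 5, 6], [2], [4]]

In row 1, 1 replaces 2 (the leftmost entry greater than 1); 2 is bumped to row 2. In row 2, 2 replaces 4 (the leftmost entry greater than 2); 4 is bumped to row 3. 4 starts a new row 3. The new tableau is [[1, 5, 6], [2], [4]].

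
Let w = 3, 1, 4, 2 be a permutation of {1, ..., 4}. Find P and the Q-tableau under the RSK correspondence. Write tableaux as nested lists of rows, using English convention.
Insert each entry of the permutation into P by Schensted row insertion, recording in Q the position of each new cell.

After inserting 3: P = [[3]].
After inserting 1: P = [[1], [3]].
After inserting 4: P = [[1, 4], [3]].
After inserting 2: P = [[1, 2], [3, 4]].

So P = [[1, 2], [3, 4]], Q = [[1, 3], [2, 4]].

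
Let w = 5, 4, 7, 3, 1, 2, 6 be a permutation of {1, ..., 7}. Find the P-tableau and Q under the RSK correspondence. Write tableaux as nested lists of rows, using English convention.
P = [[1, 2, 6], [3, 7], [4], [5]], Q = [[1, 3, 7], [2, 6], [4], [5]]

Insert each entry of the permutation into P by Schensted row insertion, recording in Q the position of each new cell.

After inserting 5: P = [[5]].
After inserting 4: P = [[4], [5]].
After inserting 7: P = [[4, 7], [5]].
After inserting 3: P = [[3, 7], [4], [5]].
After inserting 1: P = [[1, 7], [3], [4], [5]].
After inserting 2: P = [[1, 2], [3, 7], [4], [5]].
After inserting 6: P = [[1, 2, 6], [3, 7], [4], [5]].

So P = [[1, 2, 6], [3, 7], [4], [5]], Q = [[1, 3, 7], [2, 6], [4], [5]].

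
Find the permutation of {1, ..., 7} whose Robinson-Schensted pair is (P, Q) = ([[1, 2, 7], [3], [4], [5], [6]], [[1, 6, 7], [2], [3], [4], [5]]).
Reverse the RSK construction: for i from n down to 1, find the cell of Q containing i, remove the entry at that cell from P, and reverse-bump it up through P; the value ejected from row 1 is w(i).

Step i=7: Q has 7 at row 1, column 3; remove that cell from P, ejecting 7. So w(7) = 7. P is now [[1, 2], [3], [4], [5], [6]].
Step i=6: Q has 6 at row 1, column 2; remove that cell from P, ejecting 2. So w(6) = 2. P is now [[1], [3], [4], [5], [6]].
Step i=5: Q has 5 at row 5, column 1; remove 6 from row 5 of P and reverse-bump: 6 enters row 4 and ejects 5; 5 enters row 3 and ejects 4; 4 enters row 2 and ejects 3; 3 enters row 1 and ejects 1. So w(5) = 1. P is now [[3], [4], [5], [6]].
Step i=4: Q has 4 at row 4, column 1; remove 6 from row 4 of P and reverse-bump: 6 enters row 3 and ejects 5; 5 enters row 2 and ejects 4; 4 enters row 1 and ejects 3. So w(4) = 3. P is now [[4], [5], [6]].
Step i=3: Q has 3 at row 3, column 1; remove 6 from row 3 of P and reverse-bump: 6 enters row 2 and ejects 5; 5 enters row 1 and ejects 4. So w(3) = 4. P is now [[5], [6]].
Step i=2: Q has 2 at row 2, column 1; remove 6 from row 2 of P and reverse-bump: 6 enters row 1 and ejects 5. So w(2) = 5. P is now [[6]].
Step i=1: Q has 1 at row 1, column 1; remove that cell from P, ejecting 6. So w(1) = 6. P is now [].

So w = 6 5 4 3 1 2 7.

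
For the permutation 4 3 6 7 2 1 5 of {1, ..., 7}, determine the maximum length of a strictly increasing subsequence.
3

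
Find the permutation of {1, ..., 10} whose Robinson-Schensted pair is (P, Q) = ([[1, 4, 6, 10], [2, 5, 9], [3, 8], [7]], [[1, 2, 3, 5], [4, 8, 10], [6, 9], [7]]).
7 8 9 3 10 2 1 5 4 6

Reverse RSK: for i = n, n-1, ..., 1, locate i in Q, remove the corresponding corner cell from P, and reverse-bump its entry up through P; the value ejected from row 1 is w(i).

So w = 7 8 9 3 10 2 1 5 4 6.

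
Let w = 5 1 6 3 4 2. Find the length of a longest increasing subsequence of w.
3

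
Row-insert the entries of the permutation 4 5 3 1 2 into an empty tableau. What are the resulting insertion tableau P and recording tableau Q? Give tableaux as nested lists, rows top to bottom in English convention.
P = [[1, 2], [3, 5], [4]], Q = [[1, 2], [3, 5], [4]]

Insert each entry of the permutation into P by Schensted row insertion, recording in Q the position of each new cell.

Insert 4: appended to row 1. P = [[4]], Q = [[1]].
Insert 5: appended to row 1. P = [[4, 5]], Q = [[1, 2]].
Insert 3: 3 bumps 4 from row 1; 4 starts row 2. P = [[3, 5], [4]], Q = [[1, 2], [3]].
Insert 1: 1 bumps 3 from row 1; 3 bumps 4 from row 2; 4 starts row 3. P = [[1, 5], [3], [4]], Q = [[1, 2], [3], [4]].
Insert 2: 2 bumps 5 from row 1; 5 appends to row 2. P = [[1, 2], [3, 5], [4]], Q = [[1, 2], [3, 5], [4]].

So P = [[1, 2], [3, 5], [4]], Q = [[1, 2], [3, 5], [4]].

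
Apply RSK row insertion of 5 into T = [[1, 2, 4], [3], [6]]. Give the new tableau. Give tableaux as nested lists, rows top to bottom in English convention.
[[1, 2, 4, 5], [3], [6]]

5 is larger than every entry of row 1, so it is appended to row 1. The new tableau is [[1, 2, 4, 5], [3], [6]].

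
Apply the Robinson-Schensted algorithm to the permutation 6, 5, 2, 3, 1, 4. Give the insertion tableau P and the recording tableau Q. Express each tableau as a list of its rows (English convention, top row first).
P = [[1, 3, 4], [2], [5], [6]], Q = [[1, 4, 6], [2], [3], [5]]

Insert each entry of the permutation into P by Schensted row insertion, recording in Q the position of each new cell.

Insert 6: appended to row 1. P = [[6]].
Insert 5: 5 bumps 6 from row 1; 6 starts row 2. P = [[5], [6]].
Insert 2: 2 bumps 5 from row 1; 5 bumps 6 from row 2; 6 starts row 3. P = [[2], [5], [6]].
Insert 3: appended to row 1. P = [[2, 3], [5], [6]].
Insert 1: 1 bumps 2 from row 1; 2 bumps 5 from row 2; 5 bumps 6 from row 3; 6 starts row 4. P = [[1, 3], [2], [5], [6]].
Insert 4: appended to row 1. P = [[1, 3, 4], [2], [5], [6]].

So P = [[1, 3, 4], [2], [5], [6]], Q = [[1, 4, 6], [2], [3], [5]].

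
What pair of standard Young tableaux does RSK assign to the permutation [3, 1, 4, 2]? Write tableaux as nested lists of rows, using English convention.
Insert each entry of the permutation into P by Schensted row insertion, recording in Q the position of each new cell.

Insert 3: appended to row 1. P = [[3]], Q = [[1]].
Insert 1: 1 bumps 3 from row 1; 3 starts row 2. P = [[1], [3]], Q = [[1], [2]].
Insert 4: appended to row 1. P = [[1, 4], [3]], Q = [[1, 3], [2]].
Insert 2: 2 bumps 4 from row 1; 4 appends to row 2. P = [[1, 2], [3, 4]], Q = [[1, 3], [2, 4]].

So P = [[1, 2], [3, 4]], Q = [[1, 3], [2, 4]].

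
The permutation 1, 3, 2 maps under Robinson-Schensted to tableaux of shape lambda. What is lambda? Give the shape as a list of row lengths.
[2, 1]

Row-insert each entry into an empty tableau.

After inserting 1: P = [[1]].
After inserting 3: P = [[1, 3]].
After inserting 2: P = [[1, 2], [3]].

The final insertion tableau P = [[1, 2], [3]] has shape [2, 1].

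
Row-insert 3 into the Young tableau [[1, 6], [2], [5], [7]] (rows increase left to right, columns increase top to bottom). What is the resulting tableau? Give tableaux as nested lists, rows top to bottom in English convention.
In row 1, 3 replaces 6 (the leftmost entry greater than 3); 6 is bumped to row 2. 6 is appended to row 2. The new tableau is [[1, 3], [2, 6], [5], [7]].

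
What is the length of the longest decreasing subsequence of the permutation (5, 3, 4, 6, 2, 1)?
4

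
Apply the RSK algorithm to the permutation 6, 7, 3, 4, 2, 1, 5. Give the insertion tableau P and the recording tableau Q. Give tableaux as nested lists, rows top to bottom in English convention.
Insert each entry of the permutation into P by Schensted row insertion, recording in Q the position of each new cell.

After inserting 6: P = [[6]].
After inserting 7: P = [[6, 7]].
After inserting 3: P = [[3, 7], [6]].
After inserting 4: P = [[3, 4], [6, 7]].
After inserting 2: P = [[2, 4], [3, 7], [6]].
After inserting 1: P = [[1, 4], [2, 7], [3], [6]].
After inserting 5: P = [[1, 4, 5], [2, 7], [3], [6]].

So P = [[1, 4, 5], [2, 7], [3], [6]], Q = [[1, 2, 7], [3, 4], [5], [6]].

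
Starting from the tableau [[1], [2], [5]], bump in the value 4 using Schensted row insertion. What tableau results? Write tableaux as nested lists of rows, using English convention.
[[1, 4], [2], [5]]

4 is larger than every entry of row 1, so it is appended to row 1. The new tableau is [[1, 4], [2], [5]].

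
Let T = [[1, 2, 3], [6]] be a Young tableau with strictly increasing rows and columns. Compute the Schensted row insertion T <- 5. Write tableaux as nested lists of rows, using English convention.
5 is larger than every entry of row 1, so it is appended to row 1. The new tableau is [[1, 2, 3, 5], [6]].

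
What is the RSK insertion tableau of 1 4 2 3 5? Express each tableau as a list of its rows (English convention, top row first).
Insert 1: appended to row 1. P = [[1]].
Insert 4: appended to row 1. P = [[1, 4]].
Insert 2: 2 bumps 4 from row 1; 4 starts row 2. P = [[1, 2], [4]].
Insert 3: appended to row 1. P = [[1, 2, 3], [4]].
Insert 5: appended to row 1. P = [[1, 2, 3, 5], [4]].

So P = [[1, 2, 3, 5], [4]].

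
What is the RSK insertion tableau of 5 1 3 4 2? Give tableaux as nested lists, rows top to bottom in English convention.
Insert 5: appended to row 1. P = [[5]].
Insert 1: 1 bumps 5 from row 1; 5 starts row 2. P = [[1], [5]].
Insert 3: appended to row 1. P = [[1, 3], [5]].
Insert 4: appended to row 1. P = [[1, 3, 4], [5]].
Insert 2: 2 bumps 3 from row 1; 3 bumps 5 from row 2; 5 starts row 3. P = [[1, 2, 4], [3], [5]].

So P = [[1, 2, 4], [3], [5]].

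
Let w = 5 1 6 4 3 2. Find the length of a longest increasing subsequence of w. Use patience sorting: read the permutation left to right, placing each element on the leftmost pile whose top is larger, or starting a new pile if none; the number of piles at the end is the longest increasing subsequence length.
5: new pile. tops = [5]
1: onto pile 1 (replacing 5). tops = [1]
6: new pile. tops = [1, 6]
4: onto pile 2 (replacing 6). tops = [1, 4]
3: onto pile 2 (replacing 4). tops = [1, 3]
2: onto pile 2 (replacing 3). tops = [1, 2]

2 piles, so the longest increasing subsequence has length 2.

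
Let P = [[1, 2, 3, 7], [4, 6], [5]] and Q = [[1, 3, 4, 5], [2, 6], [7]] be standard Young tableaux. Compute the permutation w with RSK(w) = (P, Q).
Reverse RSK: for i = n, n-1, ..., 1, locate i in Q, remove the corresponding corner cell from P, and reverse-bump its entry up through P; the value ejected from row 1 is w(i).

So w = 5 1 2 6 7 4 3.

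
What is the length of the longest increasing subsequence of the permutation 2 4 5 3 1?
3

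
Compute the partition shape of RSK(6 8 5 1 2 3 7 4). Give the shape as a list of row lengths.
RSK row insertion gives P = [[1, 2, 3, 4], [5, 7], [6, 8]], which has shape [4, 2, 2].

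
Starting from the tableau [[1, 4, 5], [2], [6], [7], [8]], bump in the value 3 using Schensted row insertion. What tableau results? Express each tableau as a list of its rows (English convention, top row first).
[[1, 3, 5], [2, 4], [6], [7], [8]]

In row 1, 3 replaces 4 (the leftmost entry greater than 3); 4 is bumped to row 2. 4 is appended to row 2. The new tableau is [[1, 3, 5], [2, 4], [6], [7], [8]].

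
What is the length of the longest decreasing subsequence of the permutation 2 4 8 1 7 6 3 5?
4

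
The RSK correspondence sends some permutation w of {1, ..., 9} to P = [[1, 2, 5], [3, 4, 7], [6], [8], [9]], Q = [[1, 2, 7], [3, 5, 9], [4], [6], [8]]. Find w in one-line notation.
3 9 8 1 6 4 7 2 5

Reverse the RSK construction: for i from n down to 1, find the cell of Q containing i, remove the entry at that cell from P, and reverse-bump it up through P; the value ejected from row 1 is w(i).

Step i=9: Q has 9 at row 2, column 3; remove 7 from row 2 of P and reverse-bump: 7 enters row 1 and ejects 5. So w(9) = 5. P is now [[1, 2, 7], [3, 4], [6], [8], [9]].
Step i=8: Q has 8 at row 5, column 1; remove 9 from row 5 of P and reverse-bump: 9 enters row 4 and ejects 8; 8 enters row 3 and ejects 6; 6 enters row 2 and ejects 4; 4 enters row 1 and ejects 2. So w(8) = 2. P is now [[1, 4, 7], [3, 6], [8], [9]].
Step i=7: Q has 7 at row 1, column 3; remove that cell from P, ejecting 7. So w(7) = 7. P is now [[1, 4], [3, 6], [8], [9]].
Step i=6: Q has 6 at row 4, column 1; remove 9 from row 4 of P and reverse-bump: 9 enters row 3 and ejects 8; 8 enters row 2 and ejects 6; 6 enters row 1 and ejects 4. So w(6) = 4. P is now [[1, 6], [3, 8], [9]].
Step i=5: Q has 5 at row 2, column 2; remove 8 from row 2 of P and reverse-bump: 8 enters row 1 and ejects 6. So w(5) = 6. P is now [[1, 8], [3], [9]].
Step i=4: Q has 4 at row 3, column 1; remove 9 from row 3 of P and reverse-bump: 9 enters row 2 and ejects 3; 3 enters row 1 and ejects 1. So w(4) = 1. P is now [[3, 8], [9]].
Step i=3: Q has 3 at row 2, column 1; remove 9 from row 2 of P and reverse-bump: 9 enters row 1 and ejects 8. So w(3) = 8. P is now [[3, 9]].
Step i=2: Q has 2 at row 1, column 2; remove that cell from P, ejecting 9. So w(2) = 9. P is now [[3]].
Step i=1: Q has 1 at row 1, column 1; remove that cell from P, ejecting 3. So w(1) = 3. P is now [].

So w = 3 9 8 1 6 4 7 2 5.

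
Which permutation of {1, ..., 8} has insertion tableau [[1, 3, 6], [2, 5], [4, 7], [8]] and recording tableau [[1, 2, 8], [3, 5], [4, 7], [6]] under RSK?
Reverse the RSK construction: for i from n down to 1, find the cell of Q containing i, remove the entry at that cell from P, and reverse-bump it up through P; the value ejected from row 1 is w(i).

Step i=8: Q has 8 at row 1, column 3; remove that cell from P, ejecting 6. So w(8) = 6. P is now [[1, 3], [2, 5], [4, 7], [8]].
Step i=7: Q has 7 at row 3, column 2; remove 7 from row 3 of P and reverse-bump: 7 enters row 2 and ejects 5; 5 enters row 1 and ejects 3. So w(7) = 3. P is now [[1, 5], [2, 7], [4], [8]].
Step i=6: Q has 6 at row 4, column 1; remove 8 from row 4 of P and reverse-bump: 8 enters row 3 and ejects 4; 4 enters row 2 and ejects 2; 2 enters row 1 and ejects 1. So w(6) = 1. P is now [[2, 5], [4, 7], [8]].
Step i=5: Q has 5 at row 2, column 2; remove 7 from row 2 of P and reverse-bump: 7 enters row 1 and ejects 5. So w(5) = 5. P is now [[2, 7], [4], [8]].
Step i=4: Q has 4 at row 3, column 1; remove 8 from row 3 of P and reverse-bump: 8 enters row 2 and ejects 4; 4 enters row 1 and ejects 2. So w(4) = 2. P is now [[4, 7], [8]].
Step i=3: Q has 3 at row 2, column 1; remove 8 from row 2 of P and reverse-bump: 8 enters row 1 and ejects 7. So w(3) = 7. P is now [[4, 8]].
Step i=2: Q has 2 at row 1, column 2; remove that cell from P, ejecting 8. So w(2) = 8. P is now [[4]].
Step i=1: Q has 1 at row 1, column 1; remove that cell from P, ejecting 4. So w(1) = 4. P is now [].

So w = 4 8 7 2 5 1 3 6.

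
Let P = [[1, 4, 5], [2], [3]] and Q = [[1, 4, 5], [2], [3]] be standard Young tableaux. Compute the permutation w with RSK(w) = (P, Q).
3 2 1 4 5

Reverse the RSK construction: for i from n down to 1, find the cell of Q containing i, remove the entry at that cell from P, and reverse-bump it up through P; the value ejected from row 1 is w(i).

Step i=5: Q has 5 at row 1, column 3; remove that cell from P, ejecting 5. So w(5) = 5. P is now [[1, 4], [2], [3]].
Step i=4: Q has 4 at row 1, column 2; remove that cell from P, ejecting 4. So w(4) = 4. P is now [[1], [2], [3]].
Step i=3: Q has 3 at row 3, column 1; remove 3 from row 3 of P and reverse-bump: 3 enters row 2 and ejects 2; 2 enters row 1 and ejects 1. So w(3) = 1. P is now [[2], [3]].
Step i=2: Q has 2 at row 2, column 1; remove 3 from row 2 of P and reverse-bump: 3 enters row 1 and ejects 2. So w(2) = 2. P is now [[3]].
Step i=1: Q has 1 at row 1, column 1; remove that cell from P, ejecting 3. So w(1) = 3. P is now [].

So w = 3 2 1 4 5.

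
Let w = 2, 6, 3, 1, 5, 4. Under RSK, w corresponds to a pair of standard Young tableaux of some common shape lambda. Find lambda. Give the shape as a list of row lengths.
[3, 2, 1]

RSK row insertion gives P = [[1, 3, 4], [2, 5], [6]], which has shape [3, 2, 1].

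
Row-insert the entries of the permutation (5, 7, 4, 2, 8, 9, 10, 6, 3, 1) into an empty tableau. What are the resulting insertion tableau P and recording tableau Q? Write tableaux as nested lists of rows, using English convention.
P = [[1, 3, 8, 9, 10], [2, 6], [4, 7], [5]], Q = [[1, 2, 5, 6, 7], [3, 8], [4, 9], [10]]

Insert each entry of the permutation into P by Schensted row insertion, recording in Q the position of each new cell.

After inserting 5: P = [[5]].
After inserting 7: P = [[5, 7]].
After inserting 4: P = [[4, 7], [5]].
After inserting 2: P = [[2, 7], [4], [5]].
After inserting 8: P = [[2, 7, 8], [4], [5]].
After inserting 9: P = [[2, 7, 8, 9], [4], [5]].
After inserting 10: P = [[2, 7, 8, 9, 10], [4], [5]].
After inserting 6: P = [[2, 6, 8, 9, 10], [4, 7], [5]].
After inserting 3: P = [[2, 3, 8, 9, 10], [4, 6], [5, 7]].
After inserting 1: P = [[1, 3, 8, 9, 10], [2, 6], [4, 7], [5]].

So P = [[1, 3, 8, 9, 10], [2, 6], [4, 7], [5]], Q = [[1, 2, 5, 6, 7], [3, 8], [4, 9], [10]].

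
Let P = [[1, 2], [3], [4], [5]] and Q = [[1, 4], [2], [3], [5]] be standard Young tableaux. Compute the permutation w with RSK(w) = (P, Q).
5 4 1 3 2

Reverse the RSK construction: for i from n down to 1, find the cell of Q containing i, remove the entry at that cell from P, and reverse-bump it up through P; the value ejected from row 1 is w(i).

Step i=5: Q has 5 at row 4, column 1; remove 5 from row 4 of P and reverse-bump: 5 enters row 3 and ejects 4; 4 enters row 2 and ejects 3; 3 enters row 1 and ejects 2. So w(5) = 2. P is now [[1, 3], [4], [5]].
Step i=4: Q has 4 at row 1, column 2; remove that cell from P, ejecting 3. So w(4) = 3. P is now [[1], [4], [5]].
Step i=3: Q has 3 at row 3, column 1; remove 5 from row 3 of P and reverse-bump: 5 enters row 2 and ejects 4; 4 enters row 1 and ejects 1. So w(3) = 1. P is now [[4], [5]].
Step i=2: Q has 2 at row 2, column 1; remove 5 from row 2 of P and reverse-bump: 5 enters row 1 and ejects 4. So w(2) = 4. P is now [[5]].
Step i=1: Q has 1 at row 1, column 1; remove that cell from P, ejecting 5. So w(1) = 5. P is now [].

So w = 5 4 1 3 2.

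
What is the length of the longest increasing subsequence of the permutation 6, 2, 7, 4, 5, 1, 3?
3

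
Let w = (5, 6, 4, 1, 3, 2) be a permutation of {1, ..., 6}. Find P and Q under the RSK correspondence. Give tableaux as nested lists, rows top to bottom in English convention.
P = [[1, 2], [3, 6], [4], [5]], Q = [[1, 2], [3, 5], [4], [6]]

Insert each entry of the permutation into P by Schensted row insertion, recording in Q the position of each new cell.

Insert 5: appended to row 1. P = [[5]].
Insert 6: appended to row 1. P = [[5, 6]].
Insert 4: 4 bumps 5 from row 1; 5 starts row 2. P = [[4, 6], [5]].
Insert 1: 1 bumps 4 from row 1; 4 bumps 5 from row 2; 5 starts row 3. P = [[1, 6], [4], [5]].
Insert 3: 3 bumps 6 from row 1; 6 appends to row 2. P = [[1, 3], [4, 6], [5]].
Insert 2: 2 bumps 3 from row 1; 3 bumps 4 from row 2; 4 bumps 5 from row 3; 5 starts row 4. P = [[1, 2], [3, 6], [4], [5]].

So P = [[1, 2], [3, 6], [4], [5]], Q = [[1, 2], [3, 5], [4], [6]].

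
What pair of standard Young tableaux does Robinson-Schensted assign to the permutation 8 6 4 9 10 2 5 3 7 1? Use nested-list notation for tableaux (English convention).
P = [[1, 3, 7], [2, 5, 10], [4, 9], [6], [8]], Q = [[1, 4, 5], [2, 7, 9], [3, 8], [6], [10]]

Insert each entry of the permutation into P by Schensted row insertion, recording in Q the position of each new cell.

Insert 8: appended to row 1. P = [[8]].
Insert 6: 6 bumps 8 from row 1; 8 starts row 2. P = [[6], [8]].
Insert 4: 4 bumps 6 from row 1; 6 bumps 8 from row 2; 8 starts row 3. P = [[4], [6], [8]].
Insert 9: appended to row 1. P = [[4, 9], [6], [8]].
Insert 10: appended to row 1. P = [[4, 9, 10], [6], [8]].
Insert 2: 2 bumps 4 from row 1; 4 bumps 6 from row 2; 6 bumps 8 from row 3; 8 starts row 4. P = [[2, 9, 10], [4], [6], [8]].
Insert 5: 5 bumps 9 from row 1; 9 appends to row 2. P = [[2, 5, 10], [4, 9], [6], [8]].
Insert 3: 3 bumps 5 from row 1; 5 bumps 9 from row 2; 9 appends to row 3. P = [[2, 3, 10], [4, 5], [6, 9], [8]].
Insert 7: 7 bumps 10 from row 1; 10 appends to row 2. P = [[2, 3, 7], [4, 5, 10], [6, 9], [8]].
Insert 1: 1 bumps 2 from row 1; 2 bumps 4 from row 2; 4 bumps 6 from row 3; 6 bumps 8 from row 4; 8 starts row 5. P = [[1, 3, 7], [2, 5, 10], [4, 9], [6], [8]].

So P = [[1, 3, 7], [2, 5, 10], [4, 9], [6], [8]], Q = [[1, 4, 5], [2, 7, 9], [3, 8], [6], [10]].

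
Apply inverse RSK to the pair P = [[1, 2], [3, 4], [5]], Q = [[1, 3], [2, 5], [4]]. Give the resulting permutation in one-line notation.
Reverse the RSK construction: for i from n down to 1, find the cell of Q containing i, remove the entry at that cell from P, and reverse-bump it up through P; the value ejected from row 1 is w(i).

Step i=5: Q has 5 at row 2, column 2; remove 4 from row 2 of P and reverse-bump: 4 enters row 1 and ejects 2. So w(5) = 2. P is now [[1, 4], [3], [5]].
Step i=4: Q has 4 at row 3, column 1; remove 5 from row 3 of P and reverse-bump: 5 enters row 2 and ejects 3; 3 enters row 1 and ejects 1. So w(4) = 1. P is now [[3, 4], [5]].
Step i=3: Q has 3 at row 1, column 2; remove that cell from P, ejecting 4. So w(3) = 4. P is now [[3], [5]].
Step i=2: Q has 2 at row 2, column 1; remove 5 from row 2 of P and reverse-bump: 5 enters row 1 and ejects 3. So w(2) = 3. P is now [[5]].
Step i=1: Q has 1 at row 1, column 1; remove that cell from P, ejecting 5. So w(1) = 5. P is now [].

So w = 5 3 4 1 2.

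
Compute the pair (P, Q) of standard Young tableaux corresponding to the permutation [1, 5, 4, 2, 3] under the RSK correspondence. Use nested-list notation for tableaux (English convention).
Insert each entry of the permutation into P by Schensted row insertion, recording in Q the position of each new cell.

Insert 1: appended to row 1. P = [[1]].
Insert 5: appended to row 1. P = [[1, 5]].
Insert 4: 4 bumps 5 from row 1; 5 starts row 2. P = [[1, 4], [5]].
Insert 2: 2 bumps 4 from row 1; 4 bumps 5 from row 2; 5 starts row 3. P = [[1, 2], [4], [5]].
Insert 3: appended to row 1. P = [[1, 2, 3], [4], [5]].

So P = [[1, 2, 3], [4], [5]], Q = [[1, 2, 5], [3], [4]].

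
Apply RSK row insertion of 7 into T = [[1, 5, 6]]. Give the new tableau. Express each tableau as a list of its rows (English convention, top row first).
[[1, 5, 6, 7]]

7 is larger than every entry of row 1, so it is appended to row 1. The new tableau is [[1, 5, 6, 7]].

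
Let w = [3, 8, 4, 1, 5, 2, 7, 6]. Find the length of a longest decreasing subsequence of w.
3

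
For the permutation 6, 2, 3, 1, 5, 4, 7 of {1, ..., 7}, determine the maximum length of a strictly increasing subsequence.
4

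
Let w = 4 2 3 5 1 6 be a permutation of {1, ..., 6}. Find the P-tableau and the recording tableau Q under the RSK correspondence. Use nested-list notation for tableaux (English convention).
Insert each entry of the permutation into P by Schensted row insertion, recording in Q the position of each new cell.

Insert 4: appended to row 1. P = [[4]].
Insert 2: 2 bumps 4 from row 1; 4 starts row 2. P = [[2], [4]].
Insert 3: appended to row 1. P = [[2, 3], [4]].
Insert 5: appended to row 1. P = [[2, 3, 5], [4]].
Insert 1: 1 bumps 2 from row 1; 2 bumps 4 from row 2; 4 starts row 3. P = [[1, 3, 5], [2], [4]].
Insert 6: appended to row 1. P = [[1, 3, 5, 6], [2], [4]].

So P = [[1, 3, 5, 6], [2], [4]], Q = [[1, 3, 4, 6], [2], [5]].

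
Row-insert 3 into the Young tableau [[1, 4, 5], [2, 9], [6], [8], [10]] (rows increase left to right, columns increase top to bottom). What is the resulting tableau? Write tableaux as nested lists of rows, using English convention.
In row 1, 3 replaces 4 (the leftmost entry greater than 3); 4 is bumped to row 2. In row 2, 4 replaces 9 (the leftmost entry greater than 4); 9 is bumped to row 3. 9 is appended to row 3. The new tableau is [[1, 3, 5], [2, 4], [6, 9], [8], [10]].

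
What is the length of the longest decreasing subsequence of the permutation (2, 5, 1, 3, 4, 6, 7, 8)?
2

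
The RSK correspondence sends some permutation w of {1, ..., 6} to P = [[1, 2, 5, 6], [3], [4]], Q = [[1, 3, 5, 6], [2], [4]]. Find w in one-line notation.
Reverse the RSK construction: for i from n down to 1, find the cell of Q containing i, remove the entry at that cell from P, and reverse-bump it up through P; the value ejected from row 1 is w(i).

Step i=6: Q has 6 at row 1, column 4; remove that cell from P, ejecting 6. So w(6) = 6. P is now [[1, 2, 5], [3], [4]].
Step i=5: Q has 5 at row 1, column 3; remove that cell from P, ejecting 5. So w(5) = 5. P is now [[1, 2], [3], [4]].
Step i=4: Q has 4 at row 3, column 1; remove 4 from row 3 of P and reverse-bump: 4 enters row 2 and ejects 3; 3 enters row 1 and ejects 2. So w(4) = 2. P is now [[1, 3], [4]].
Step i=3: Q has 3 at row 1, column 2; remove that cell from P, ejecting 3. So w(3) = 3. P is now [[1], [4]].
Step i=2: Q has 2 at row 2, column 1; remove 4 from row 2 of P and reverse-bump: 4 enters row 1 and ejects 1. So w(2) = 1. P is now [[4]].
Step i=1: Q has 1 at row 1, column 1; remove that cell from P, ejecting 4. So w(1) = 4. P is now [].

So w = 4 1 3 2 5 6.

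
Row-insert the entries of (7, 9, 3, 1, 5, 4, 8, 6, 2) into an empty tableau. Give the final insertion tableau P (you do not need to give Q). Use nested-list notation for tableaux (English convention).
P = [[1, 2, 6], [3, 4, 8], [5, 9], [7]]

Insert 7: appended to row 1. P = [[7]].
Insert 9: appended to row 1. P = [[7, 9]].
Insert 3: 3 bumps 7 from row 1; 7 starts row 2. P = [[3, 9], [7]].
Insert 1: 1 bumps 3 from row 1; 3 bumps 7 from row 2; 7 starts row 3. P = [[1, 9], [3], [7]].
Insert 5: 5 bumps 9 from row 1; 9 appends to row 2. P = [[1, 5], [3, 9], [7]].
Insert 4: 4 bumps 5 from row 1; 5 bumps 9 from row 2; 9 appends to row 3. P = [[1, 4], [3, 5], [7, 9]].
Insert 8: appended to row 1. P = [[1, 4, 8], [3, 5], [7, 9]].
Insert 6: 6 bumps 8 from row 1; 8 appends to row 2. P = [[1, 4, 6], [3, 5, 8], [7, 9]].
Insert 2: 2 bumps 4 from row 1; 4 bumps 5 from row 2; 5 bumps 7 from row 3; 7 starts row 4. P = [[1, 2, 6], [3, 4, 8], [5, 9], [7]].

So P = [[1, 2, 6], [3, 4, 8], [5, 9], [7]].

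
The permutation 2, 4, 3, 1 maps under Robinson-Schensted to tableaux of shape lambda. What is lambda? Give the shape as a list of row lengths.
RSK row insertion gives P = [[1, 3], [2], [4]], which has shape [2, 1, 1].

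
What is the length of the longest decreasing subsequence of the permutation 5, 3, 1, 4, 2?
3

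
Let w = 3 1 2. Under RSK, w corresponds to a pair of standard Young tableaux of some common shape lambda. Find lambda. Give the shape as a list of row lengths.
RSK row insertion gives P = [[1, 2], [3]], which has shape [2, 1].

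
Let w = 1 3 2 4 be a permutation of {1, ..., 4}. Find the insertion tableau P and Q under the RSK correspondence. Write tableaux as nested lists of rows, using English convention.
Insert each entry of the permutation into P by Schensted row insertion, recording in Q the position of each new cell.

Insert 1: appended to row 1. P = [[1]], Q = [[1]].
Insert 3: appended to row 1. P = [[1, 3]], Q = [[1, 2]].
Insert 2: 2 bumps 3 from row 1; 3 starts row 2. P = [[1, 2], [3]], Q = [[1, 2], [3]].
Insert 4: appended to row 1. P = [[1, 2, 4], [3]], Q = [[1, 2, 4], [3]].

So P = [[1, 2, 4], [3]], Q = [[1, 2, 4], [3]].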